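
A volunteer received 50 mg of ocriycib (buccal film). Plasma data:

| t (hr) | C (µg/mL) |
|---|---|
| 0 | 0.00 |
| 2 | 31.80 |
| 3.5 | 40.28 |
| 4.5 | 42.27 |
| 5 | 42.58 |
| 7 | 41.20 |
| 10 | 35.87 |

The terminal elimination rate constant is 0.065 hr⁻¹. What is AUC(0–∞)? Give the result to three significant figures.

Trapezoidal AUC_0→10:
  [0→2]: (0.00+31.80)/2 × 2 = 31.8
  [2→3.5]: (31.80+40.28)/2 × 1.5 = 54.06
  [3.5→4.5]: (40.28+42.27)/2 × 1 = 41.275
  [4.5→5]: (42.27+42.58)/2 × 0.5 = 21.2125
  [5→7]: (42.58+41.20)/2 × 2 = 83.78
  [7→10]: (41.20+35.87)/2 × 3 = 115.605
  Sum = 347.7325 µg/mL·hr
Extrapolated tail: C_last / k_e = 35.87 / 0.065 = 551.846
AUC_0→∞ = 347.7325 + 551.846 = 899.5785 µg/mL·hr

AUC = 900 µg/mL·hr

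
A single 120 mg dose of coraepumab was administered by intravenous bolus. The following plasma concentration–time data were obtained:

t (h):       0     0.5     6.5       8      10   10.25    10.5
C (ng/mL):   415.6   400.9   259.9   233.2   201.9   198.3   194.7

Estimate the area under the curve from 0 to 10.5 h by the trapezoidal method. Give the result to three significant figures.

Trapezoidal AUC_0→10.5:
  [0→0.5]: (415.6+400.9)/2 × 0.5 = 204.125
  [0.5→6.5]: (400.9+259.9)/2 × 6 = 1982.4
  [6.5→8]: (259.9+233.2)/2 × 1.5 = 369.825
  [8→10]: (233.2+201.9)/2 × 2 = 435.1
  [10→10.25]: (201.9+198.3)/2 × 0.25 = 50.025
  [10.25→10.5]: (198.3+194.7)/2 × 0.25 = 49.125
  Sum = 3090.6 ng/mL·h

AUC = 3090 ng/mL·h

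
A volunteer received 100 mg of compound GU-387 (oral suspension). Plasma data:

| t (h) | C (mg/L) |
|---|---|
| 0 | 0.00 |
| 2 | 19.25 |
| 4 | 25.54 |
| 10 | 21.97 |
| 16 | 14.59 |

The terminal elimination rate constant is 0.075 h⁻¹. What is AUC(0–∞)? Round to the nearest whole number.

Trapezoidal AUC_0→16:
  [0→2]: (0.00+19.25)/2 × 2 = 19.25
  [2→4]: (19.25+25.54)/2 × 2 = 44.79
  [4→10]: (25.54+21.97)/2 × 6 = 142.53
  [10→16]: (21.97+14.59)/2 × 6 = 109.68
  Sum = 316.25 mg/L·h
Extrapolated tail: C_last / k_e = 14.59 / 0.075 = 194.533
AUC_0→∞ = 316.25 + 194.533 = 510.783 mg/L·h

AUC = 511 mg/L·h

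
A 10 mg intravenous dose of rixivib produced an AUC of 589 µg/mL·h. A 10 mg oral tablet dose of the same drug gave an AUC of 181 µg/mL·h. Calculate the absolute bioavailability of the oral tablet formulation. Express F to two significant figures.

F = 0.31

F = (AUC_ev / D_ev) / (AUC_iv / D_iv)
  = (181/10) / (589/10)
  = 18.1 / 58.9 = 0.3073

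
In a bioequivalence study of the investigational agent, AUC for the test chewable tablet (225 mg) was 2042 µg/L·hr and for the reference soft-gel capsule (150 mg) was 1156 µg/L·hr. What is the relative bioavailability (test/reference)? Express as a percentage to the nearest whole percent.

F_rel = (AUC_test/D_test) / (AUC_ref/D_ref)
      = (2042/225) / (1156/150)
      = 9.07556 / 7.70667 = 1.1776 = 117.76%

F_rel = 118%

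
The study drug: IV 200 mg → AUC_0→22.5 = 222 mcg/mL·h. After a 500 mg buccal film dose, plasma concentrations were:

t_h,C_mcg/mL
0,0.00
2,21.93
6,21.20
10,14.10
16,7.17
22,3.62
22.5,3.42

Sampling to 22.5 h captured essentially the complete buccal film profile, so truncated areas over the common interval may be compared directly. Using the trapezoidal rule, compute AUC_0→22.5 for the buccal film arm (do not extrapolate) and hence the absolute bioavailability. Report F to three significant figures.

Trapezoidal AUC_0→22.5 (buccal film):
  [0→2]: (0.00+21.93)/2 × 2 = 21.93
  [2→6]: (21.93+21.20)/2 × 4 = 86.26
  [6→10]: (21.20+14.10)/2 × 4 = 70.6
  [10→16]: (14.10+7.17)/2 × 6 = 63.81
  [16→22]: (7.17+3.62)/2 × 6 = 32.37
  [22→22.5]: (3.62+3.42)/2 × 0.5 = 1.76
  Sum = 276.73 mcg/mL·h
F = (AUC_ev/D_ev)/(AUC_iv/D_iv) = (276.73/500)/(222/200) = 0.55346/1.11 = 0.4986

F = 0.499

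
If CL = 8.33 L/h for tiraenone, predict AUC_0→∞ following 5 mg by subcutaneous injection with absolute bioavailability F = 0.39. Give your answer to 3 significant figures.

AUC = 0.234 mg/L·h

AUC_0→∞ = F × Dose / CL
        = 0.39 × 5 / 8.33 = 0.234094 mg/L·h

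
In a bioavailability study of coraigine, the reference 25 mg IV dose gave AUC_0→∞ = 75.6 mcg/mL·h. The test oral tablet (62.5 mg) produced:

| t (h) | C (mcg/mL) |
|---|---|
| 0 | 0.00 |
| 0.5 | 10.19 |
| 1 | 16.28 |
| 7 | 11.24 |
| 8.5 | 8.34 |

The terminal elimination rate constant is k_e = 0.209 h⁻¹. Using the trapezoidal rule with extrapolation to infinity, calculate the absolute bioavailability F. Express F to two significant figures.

F = 0.77

Trapezoidal AUC_0→8.5 (oral tablet):
  [0→0.5]: (0.00+10.19)/2 × 0.5 = 2.5475
  [0.5→1]: (10.19+16.28)/2 × 0.5 = 6.6175
  [1→7]: (16.28+11.24)/2 × 6 = 82.56
  [7→8.5]: (11.24+8.34)/2 × 1.5 = 14.685
  Sum = 106.41 mcg/mL·h
Tail: C_last/k_e = 8.34/0.209 = 39.904
AUC_0→∞ (oral tablet) = 106.41 + 39.904 = 146.314 mcg/mL·h
F = (AUC_ev/D_ev)/(AUC_iv/D_iv) = (146.314/62.5)/(75.6/25) = 2.341024/3.024 = 0.7741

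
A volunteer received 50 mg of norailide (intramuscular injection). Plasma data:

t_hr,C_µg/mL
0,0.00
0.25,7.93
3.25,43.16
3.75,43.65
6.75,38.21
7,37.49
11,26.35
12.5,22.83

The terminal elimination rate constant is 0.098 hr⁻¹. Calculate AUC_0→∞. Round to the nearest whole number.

Trapezoidal AUC_0→12.5:
  [0→0.25]: (0.00+7.93)/2 × 0.25 = 0.99125
  [0.25→3.25]: (7.93+43.16)/2 × 3 = 76.635
  [3.25→3.75]: (43.16+43.65)/2 × 0.5 = 21.7025
  [3.75→6.75]: (43.65+38.21)/2 × 3 = 122.79
  [6.75→7]: (38.21+37.49)/2 × 0.25 = 9.4625
  [7→11]: (37.49+26.35)/2 × 4 = 127.68
  [11→12.5]: (26.35+22.83)/2 × 1.5 = 36.885
  Sum = 396.14625 µg/mL·hr
Extrapolated tail: C_last / k_e = 22.83 / 0.098 = 232.959
AUC_0→∞ = 396.14625 + 232.959 = 629.10525 µg/mL·hr

AUC = 629 µg/mL·hr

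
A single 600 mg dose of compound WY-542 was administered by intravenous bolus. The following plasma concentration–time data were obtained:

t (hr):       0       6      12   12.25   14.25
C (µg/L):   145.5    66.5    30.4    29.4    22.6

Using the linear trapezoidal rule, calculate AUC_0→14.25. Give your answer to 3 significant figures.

AUC = 986 µg/L·hr

Trapezoidal AUC_0→14.25:
  [0→6]: (145.5+66.5)/2 × 6 = 636.0
  [6→12]: (66.5+30.4)/2 × 6 = 290.7
  [12→12.25]: (30.4+29.4)/2 × 0.25 = 7.475
  [12.25→14.25]: (29.4+22.6)/2 × 2 = 52.0
  Sum = 986.175 µg/L·hr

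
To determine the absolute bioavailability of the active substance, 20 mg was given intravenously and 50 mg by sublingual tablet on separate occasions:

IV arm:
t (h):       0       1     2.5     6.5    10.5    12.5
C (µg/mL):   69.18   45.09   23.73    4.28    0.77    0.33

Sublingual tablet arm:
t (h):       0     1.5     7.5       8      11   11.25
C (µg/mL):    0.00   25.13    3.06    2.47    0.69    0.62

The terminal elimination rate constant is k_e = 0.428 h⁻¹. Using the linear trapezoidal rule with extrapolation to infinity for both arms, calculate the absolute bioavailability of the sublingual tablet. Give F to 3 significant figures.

Trapezoidal AUC_0→12.5 (IV):
  [0→1]: (69.18+45.09)/2 × 1 = 57.135
  [1→2.5]: (45.09+23.73)/2 × 1.5 = 51.615
  [2.5→6.5]: (23.73+4.28)/2 × 4 = 56.02
  [6.5→10.5]: (4.28+0.77)/2 × 4 = 10.1
  [10.5→12.5]: (0.77+0.33)/2 × 2 = 1.1
  Sum = 175.97 µg/mL·h
IV tail: 0.33/0.428 = 0.771; AUC_iv,0→∞ = 175.97 + 0.771 = 176.741 µg/mL·h
Trapezoidal AUC_0→11.25 (sublingual tablet):
  [0→1.5]: (0.00+25.13)/2 × 1.5 = 18.8475
  [1.5→7.5]: (25.13+3.06)/2 × 6 = 84.57
  [7.5→8]: (3.06+2.47)/2 × 0.5 = 1.3825
  [8→11]: (2.47+0.69)/2 × 3 = 4.74
  [11→11.25]: (0.69+0.62)/2 × 0.25 = 0.16375
  Sum = 109.70375 µg/mL·h
sublingual tablet tail: 0.62/0.428 = 1.449; AUC_ev,0→∞ = 109.70375 + 1.449 = 111.15275 µg/mL·h
F = (AUC_ev/D_ev)/(AUC_iv/D_iv) = (111.15275/50)/(176.741/20) = 2.223055/8.83705 = 0.2516

F = 0.252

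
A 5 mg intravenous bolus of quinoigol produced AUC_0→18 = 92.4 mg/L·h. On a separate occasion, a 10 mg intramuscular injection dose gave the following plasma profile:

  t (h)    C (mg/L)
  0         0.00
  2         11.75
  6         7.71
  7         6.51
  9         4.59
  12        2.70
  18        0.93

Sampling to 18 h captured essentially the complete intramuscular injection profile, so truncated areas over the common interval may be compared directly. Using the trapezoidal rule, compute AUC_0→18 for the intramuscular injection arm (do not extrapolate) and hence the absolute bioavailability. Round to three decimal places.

Trapezoidal AUC_0→18 (intramuscular injection):
  [0→2]: (0.00+11.75)/2 × 2 = 11.75
  [2→6]: (11.75+7.71)/2 × 4 = 38.92
  [6→7]: (7.71+6.51)/2 × 1 = 7.11
  [7→9]: (6.51+4.59)/2 × 2 = 11.1
  [9→12]: (4.59+2.70)/2 × 3 = 10.935
  [12→18]: (2.70+0.93)/2 × 6 = 10.89
  Sum = 90.705 mg/L·h
F = (AUC_ev/D_ev)/(AUC_iv/D_iv) = (90.705/10)/(92.4/5) = 9.0705/18.48 = 0.4908

F = 0.491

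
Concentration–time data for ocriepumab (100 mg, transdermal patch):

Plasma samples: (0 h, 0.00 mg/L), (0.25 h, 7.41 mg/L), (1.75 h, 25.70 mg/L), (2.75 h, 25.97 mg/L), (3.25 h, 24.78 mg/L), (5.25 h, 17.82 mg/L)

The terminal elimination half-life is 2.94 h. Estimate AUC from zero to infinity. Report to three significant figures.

AUC = 182 mg/L·h

Trapezoidal AUC_0→5.25:
  [0→0.25]: (0.00+7.41)/2 × 0.25 = 0.92625
  [0.25→1.75]: (7.41+25.70)/2 × 1.5 = 24.8325
  [1.75→2.75]: (25.70+25.97)/2 × 1 = 25.835
  [2.75→3.25]: (25.97+24.78)/2 × 0.5 = 12.6875
  [3.25→5.25]: (24.78+17.82)/2 × 2 = 42.6
  Sum = 106.88125 mg/L·h
k_e = ln2 / t½ = 0.693147 / 2.94 = 0.2358 h^-1
Extrapolated tail: C_last / k_e = 17.82 / 0.2358 = 75.573
AUC_0→∞ = 106.88125 + 75.573 = 182.45425 mg/L·h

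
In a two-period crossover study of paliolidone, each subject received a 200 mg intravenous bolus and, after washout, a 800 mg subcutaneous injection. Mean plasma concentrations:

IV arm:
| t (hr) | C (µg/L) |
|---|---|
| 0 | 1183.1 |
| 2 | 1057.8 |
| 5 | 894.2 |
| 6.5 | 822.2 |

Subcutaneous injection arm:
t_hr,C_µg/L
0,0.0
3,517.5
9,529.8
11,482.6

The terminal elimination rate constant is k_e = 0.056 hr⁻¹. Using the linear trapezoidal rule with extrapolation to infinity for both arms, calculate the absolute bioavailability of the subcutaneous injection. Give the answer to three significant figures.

Trapezoidal AUC_0→6.5 (IV):
  [0→2]: (1183.1+1057.8)/2 × 2 = 2240.9
  [2→5]: (1057.8+894.2)/2 × 3 = 2928.0
  [5→6.5]: (894.2+822.2)/2 × 1.5 = 1287.3
  Sum = 6456.2 µg/L·hr
IV tail: 822.2/0.056 = 14682.143; AUC_iv,0→∞ = 6456.2 + 14682.143 = 21138.343 µg/L·hr
Trapezoidal AUC_0→11 (subcutaneous injection):
  [0→3]: (0.0+517.5)/2 × 3 = 776.25
  [3→9]: (517.5+529.8)/2 × 6 = 3141.9
  [9→11]: (529.8+482.6)/2 × 2 = 1012.4
  Sum = 4930.55 µg/L·hr
subcutaneous injection tail: 482.6/0.056 = 8617.857; AUC_ev,0→∞ = 4930.55 + 8617.857 = 13548.407 µg/L·hr
F = (AUC_ev/D_ev)/(AUC_iv/D_iv) = (13548.407/800)/(21138.343/200) = 16.9355/105.692 = 0.1602

F = 0.160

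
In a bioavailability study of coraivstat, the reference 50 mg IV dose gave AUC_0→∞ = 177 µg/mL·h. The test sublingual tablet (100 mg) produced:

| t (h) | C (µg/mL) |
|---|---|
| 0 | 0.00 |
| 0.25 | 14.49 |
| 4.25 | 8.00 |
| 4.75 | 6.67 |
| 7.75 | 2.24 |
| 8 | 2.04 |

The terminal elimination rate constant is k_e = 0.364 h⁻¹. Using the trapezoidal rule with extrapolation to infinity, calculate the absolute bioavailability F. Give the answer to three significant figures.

Trapezoidal AUC_0→8 (sublingual tablet):
  [0→0.25]: (0.00+14.49)/2 × 0.25 = 1.81125
  [0.25→4.25]: (14.49+8.00)/2 × 4 = 44.98
  [4.25→4.75]: (8.00+6.67)/2 × 0.5 = 3.6675
  [4.75→7.75]: (6.67+2.24)/2 × 3 = 13.365
  [7.75→8]: (2.24+2.04)/2 × 0.25 = 0.535
  Sum = 64.35875 µg/mL·h
Tail: C_last/k_e = 2.04/0.364 = 5.604
AUC_0→∞ (sublingual tablet) = 64.35875 + 5.604 = 69.96275 µg/mL·h
F = (AUC_ev/D_ev)/(AUC_iv/D_iv) = (69.96275/100)/(177/50) = 0.6996275/3.54 = 0.1976

F = 0.198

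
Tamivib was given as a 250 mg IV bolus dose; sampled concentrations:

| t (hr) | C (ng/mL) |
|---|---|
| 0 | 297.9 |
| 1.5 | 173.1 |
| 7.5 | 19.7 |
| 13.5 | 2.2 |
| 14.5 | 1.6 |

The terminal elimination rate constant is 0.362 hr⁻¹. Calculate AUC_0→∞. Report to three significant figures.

AUC = 1000 ng/mL·hr

Trapezoidal AUC_0→14.5:
  [0→1.5]: (297.9+173.1)/2 × 1.5 = 353.25
  [1.5→7.5]: (173.1+19.7)/2 × 6 = 578.4
  [7.5→13.5]: (19.7+2.2)/2 × 6 = 65.7
  [13.5→14.5]: (2.2+1.6)/2 × 1 = 1.9
  Sum = 999.25 ng/mL·hr
Extrapolated tail: C_last / k_e = 1.6 / 0.362 = 4.420
AUC_0→∞ = 999.25 + 4.420 = 1003.67 ng/mL·hr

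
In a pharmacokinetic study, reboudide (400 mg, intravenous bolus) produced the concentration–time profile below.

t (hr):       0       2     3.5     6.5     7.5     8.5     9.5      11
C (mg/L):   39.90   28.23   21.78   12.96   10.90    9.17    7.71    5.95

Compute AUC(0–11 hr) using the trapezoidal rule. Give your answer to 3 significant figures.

Trapezoidal AUC_0→11:
  [0→2]: (39.90+28.23)/2 × 2 = 68.13
  [2→3.5]: (28.23+21.78)/2 × 1.5 = 37.5075
  [3.5→6.5]: (21.78+12.96)/2 × 3 = 52.11
  [6.5→7.5]: (12.96+10.90)/2 × 1 = 11.93
  [7.5→8.5]: (10.90+9.17)/2 × 1 = 10.035
  [8.5→9.5]: (9.17+7.71)/2 × 1 = 8.44
  [9.5→11]: (7.71+5.95)/2 × 1.5 = 10.245
  Sum = 198.3975 mg/L·hr

AUC = 198 mg/L·hr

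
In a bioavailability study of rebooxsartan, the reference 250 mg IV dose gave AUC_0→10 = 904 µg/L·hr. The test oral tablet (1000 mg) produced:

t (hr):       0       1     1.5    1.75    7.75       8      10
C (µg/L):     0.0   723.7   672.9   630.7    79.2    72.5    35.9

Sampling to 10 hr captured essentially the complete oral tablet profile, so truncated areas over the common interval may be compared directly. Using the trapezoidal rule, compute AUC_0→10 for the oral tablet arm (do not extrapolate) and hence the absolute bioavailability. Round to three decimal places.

F = 0.866

Trapezoidal AUC_0→10 (oral tablet):
  [0→1]: (0.0+723.7)/2 × 1 = 361.85
  [1→1.5]: (723.7+672.9)/2 × 0.5 = 349.15
  [1.5→1.75]: (672.9+630.7)/2 × 0.25 = 162.95
  [1.75→7.75]: (630.7+79.2)/2 × 6 = 2129.7
  [7.75→8]: (79.2+72.5)/2 × 0.25 = 18.9625
  [8→10]: (72.5+35.9)/2 × 2 = 108.4
  Sum = 3131.0125 µg/L·hr
F = (AUC_ev/D_ev)/(AUC_iv/D_iv) = (3131.0125/1000)/(904/250) = 3.1310125/3.616 = 0.8659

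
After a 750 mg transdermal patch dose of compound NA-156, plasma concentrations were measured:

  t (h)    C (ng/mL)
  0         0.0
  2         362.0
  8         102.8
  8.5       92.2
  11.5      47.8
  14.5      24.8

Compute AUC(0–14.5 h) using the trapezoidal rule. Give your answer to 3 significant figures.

Trapezoidal AUC_0→14.5:
  [0→2]: (0.0+362.0)/2 × 2 = 362.0
  [2→8]: (362.0+102.8)/2 × 6 = 1394.4
  [8→8.5]: (102.8+92.2)/2 × 0.5 = 48.75
  [8.5→11.5]: (92.2+47.8)/2 × 3 = 210.0
  [11.5→14.5]: (47.8+24.8)/2 × 3 = 108.9
  Sum = 2124.05 ng/mL·h

AUC = 2120 ng/mL·h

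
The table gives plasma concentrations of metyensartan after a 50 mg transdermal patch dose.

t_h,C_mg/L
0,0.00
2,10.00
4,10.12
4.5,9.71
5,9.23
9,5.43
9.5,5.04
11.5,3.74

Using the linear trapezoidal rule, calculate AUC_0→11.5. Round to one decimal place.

Trapezoidal AUC_0→11.5:
  [0→2]: (0.00+10.00)/2 × 2 = 10.0
  [2→4]: (10.00+10.12)/2 × 2 = 20.12
  [4→4.5]: (10.12+9.71)/2 × 0.5 = 4.9575
  [4.5→5]: (9.71+9.23)/2 × 0.5 = 4.735
  [5→9]: (9.23+5.43)/2 × 4 = 29.32
  [9→9.5]: (5.43+5.04)/2 × 0.5 = 2.6175
  [9.5→11.5]: (5.04+3.74)/2 × 2 = 8.78
  Sum = 80.53 mg/L·h

AUC = 80.5 mg/L·h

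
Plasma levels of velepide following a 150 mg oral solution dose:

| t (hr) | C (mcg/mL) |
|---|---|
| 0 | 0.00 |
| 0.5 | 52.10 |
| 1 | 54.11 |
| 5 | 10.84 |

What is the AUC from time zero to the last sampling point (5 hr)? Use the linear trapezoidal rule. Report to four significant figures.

Trapezoidal AUC_0→5:
  [0→0.5]: (0.00+52.10)/2 × 0.5 = 13.025
  [0.5→1]: (52.10+54.11)/2 × 0.5 = 26.5525
  [1→5]: (54.11+10.84)/2 × 4 = 129.9
  Sum = 169.4775 mcg/mL·hr

AUC = 169.5 mcg/mL·hr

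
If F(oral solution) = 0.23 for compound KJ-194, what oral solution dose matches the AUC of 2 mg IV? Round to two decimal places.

For equal systemic exposure: F × D_ev = D_iv
D_ev = D_iv / F = 2 / 0.23 = 8.69565 mg

D_oral = 8.70 mg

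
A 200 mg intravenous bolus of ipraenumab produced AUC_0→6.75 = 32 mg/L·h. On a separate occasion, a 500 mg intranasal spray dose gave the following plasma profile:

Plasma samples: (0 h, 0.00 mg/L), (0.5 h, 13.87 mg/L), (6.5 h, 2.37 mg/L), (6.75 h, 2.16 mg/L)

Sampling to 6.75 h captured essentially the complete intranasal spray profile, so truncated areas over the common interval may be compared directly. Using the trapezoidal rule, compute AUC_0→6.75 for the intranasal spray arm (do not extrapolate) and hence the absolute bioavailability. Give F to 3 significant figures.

Trapezoidal AUC_0→6.75 (intranasal spray):
  [0→0.5]: (0.00+13.87)/2 × 0.5 = 3.4675
  [0.5→6.5]: (13.87+2.37)/2 × 6 = 48.72
  [6.5→6.75]: (2.37+2.16)/2 × 0.25 = 0.56625
  Sum = 52.75375 mg/L·h
F = (AUC_ev/D_ev)/(AUC_iv/D_iv) = (52.75375/500)/(32/200) = 0.1055075/0.16 = 0.6594

F = 0.659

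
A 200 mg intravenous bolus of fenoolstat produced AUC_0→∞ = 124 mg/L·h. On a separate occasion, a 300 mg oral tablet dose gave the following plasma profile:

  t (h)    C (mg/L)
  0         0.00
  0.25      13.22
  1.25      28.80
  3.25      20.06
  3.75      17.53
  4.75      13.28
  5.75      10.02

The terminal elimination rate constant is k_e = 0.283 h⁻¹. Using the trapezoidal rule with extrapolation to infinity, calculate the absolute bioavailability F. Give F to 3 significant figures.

Trapezoidal AUC_0→5.75 (oral tablet):
  [0→0.25]: (0.00+13.22)/2 × 0.25 = 1.6525
  [0.25→1.25]: (13.22+28.80)/2 × 1 = 21.01
  [1.25→3.25]: (28.80+20.06)/2 × 2 = 48.86
  [3.25→3.75]: (20.06+17.53)/2 × 0.5 = 9.3975
  [3.75→4.75]: (17.53+13.28)/2 × 1 = 15.405
  [4.75→5.75]: (13.28+10.02)/2 × 1 = 11.65
  Sum = 107.975 mg/L·h
Tail: C_last/k_e = 10.02/0.283 = 35.406
AUC_0→∞ (oral tablet) = 107.975 + 35.406 = 143.381 mg/L·h
F = (AUC_ev/D_ev)/(AUC_iv/D_iv) = (143.381/300)/(124/200) = 0.477937/0.62 = 0.7709

F = 0.771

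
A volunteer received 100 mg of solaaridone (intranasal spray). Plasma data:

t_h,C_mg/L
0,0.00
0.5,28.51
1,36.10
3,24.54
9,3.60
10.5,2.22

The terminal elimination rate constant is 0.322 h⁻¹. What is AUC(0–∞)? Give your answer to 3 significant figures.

Trapezoidal AUC_0→10.5:
  [0→0.5]: (0.00+28.51)/2 × 0.5 = 7.1275
  [0.5→1]: (28.51+36.10)/2 × 0.5 = 16.1525
  [1→3]: (36.10+24.54)/2 × 2 = 60.64
  [3→9]: (24.54+3.60)/2 × 6 = 84.42
  [9→10.5]: (3.60+2.22)/2 × 1.5 = 4.365
  Sum = 172.705 mg/L·h
Extrapolated tail: C_last / k_e = 2.22 / 0.322 = 6.894
AUC_0→∞ = 172.705 + 6.894 = 179.599 mg/L·h

AUC = 180 mg/L·h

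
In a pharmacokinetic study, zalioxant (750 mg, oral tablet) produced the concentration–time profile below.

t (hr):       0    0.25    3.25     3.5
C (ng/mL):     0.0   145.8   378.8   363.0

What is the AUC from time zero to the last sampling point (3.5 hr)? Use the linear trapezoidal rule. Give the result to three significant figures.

AUC = 898 ng/mL·hr

Trapezoidal AUC_0→3.5:
  [0→0.25]: (0.0+145.8)/2 × 0.25 = 18.225
  [0.25→3.25]: (145.8+378.8)/2 × 3 = 786.9
  [3.25→3.5]: (378.8+363.0)/2 × 0.25 = 92.725
  Sum = 897.85 ng/mL·hr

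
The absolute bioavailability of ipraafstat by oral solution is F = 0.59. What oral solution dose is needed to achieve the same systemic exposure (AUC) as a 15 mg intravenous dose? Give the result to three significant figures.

D_oral = 25.4 mg

For equal systemic exposure: F × D_ev = D_iv
D_ev = D_iv / F = 15 / 0.59 = 25.4237 mg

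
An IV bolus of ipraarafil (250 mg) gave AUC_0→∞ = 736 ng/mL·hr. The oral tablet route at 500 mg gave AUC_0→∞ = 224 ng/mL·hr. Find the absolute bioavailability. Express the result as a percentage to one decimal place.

F = 15.2%

F = (AUC_ev / D_ev) / (AUC_iv / D_iv)
  = (224/500) / (736/250)
  = 0.448 / 2.944 = 0.1522
  = 15.22%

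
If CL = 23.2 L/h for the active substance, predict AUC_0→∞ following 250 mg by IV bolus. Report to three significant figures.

AUC = 10.8 mg/L·h

AUC_0→∞ = Dose_iv / CL
        = 250 / 23.2 = 10.7759 mg/L·h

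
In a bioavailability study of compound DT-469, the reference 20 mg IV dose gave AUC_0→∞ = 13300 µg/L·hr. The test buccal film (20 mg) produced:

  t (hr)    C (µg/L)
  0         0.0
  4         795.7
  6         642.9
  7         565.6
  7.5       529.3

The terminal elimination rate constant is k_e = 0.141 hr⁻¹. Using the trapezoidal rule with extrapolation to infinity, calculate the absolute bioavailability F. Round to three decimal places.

F = 0.576

Trapezoidal AUC_0→7.5 (buccal film):
  [0→4]: (0.0+795.7)/2 × 4 = 1591.4
  [4→6]: (795.7+642.9)/2 × 2 = 1438.6
  [6→7]: (642.9+565.6)/2 × 1 = 604.25
  [7→7.5]: (565.6+529.3)/2 × 0.5 = 273.725
  Sum = 3907.975 µg/L·hr
Tail: C_last/k_e = 529.3/0.141 = 3753.901
AUC_0→∞ (buccal film) = 3907.975 + 3753.901 = 7661.876 µg/L·hr
F = (AUC_ev/D_ev)/(AUC_iv/D_iv) = (7661.876/20)/(13300/20) = 383.0938/665 = 0.5761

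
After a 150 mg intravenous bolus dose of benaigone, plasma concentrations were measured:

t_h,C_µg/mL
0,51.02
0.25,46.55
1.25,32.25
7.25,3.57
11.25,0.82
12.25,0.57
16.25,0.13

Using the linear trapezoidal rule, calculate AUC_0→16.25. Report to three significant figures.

Trapezoidal AUC_0→16.25:
  [0→0.25]: (51.02+46.55)/2 × 0.25 = 12.19625
  [0.25→1.25]: (46.55+32.25)/2 × 1 = 39.4
  [1.25→7.25]: (32.25+3.57)/2 × 6 = 107.46
  [7.25→11.25]: (3.57+0.82)/2 × 4 = 8.78
  [11.25→12.25]: (0.82+0.57)/2 × 1 = 0.695
  [12.25→16.25]: (0.57+0.13)/2 × 4 = 1.4
  Sum = 169.93125 µg/mL·h

AUC = 170 µg/mL·h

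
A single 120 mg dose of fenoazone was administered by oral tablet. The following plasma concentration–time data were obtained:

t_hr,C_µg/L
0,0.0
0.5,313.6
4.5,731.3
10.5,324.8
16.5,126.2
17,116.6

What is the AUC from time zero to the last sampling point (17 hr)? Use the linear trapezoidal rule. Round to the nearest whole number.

AUC = 6750 µg/L·hr

Trapezoidal AUC_0→17:
  [0→0.5]: (0.0+313.6)/2 × 0.5 = 78.4
  [0.5→4.5]: (313.6+731.3)/2 × 4 = 2089.8
  [4.5→10.5]: (731.3+324.8)/2 × 6 = 3168.3
  [10.5→16.5]: (324.8+126.2)/2 × 6 = 1353.0
  [16.5→17]: (126.2+116.6)/2 × 0.5 = 60.7
  Sum = 6750.2 µg/L·hr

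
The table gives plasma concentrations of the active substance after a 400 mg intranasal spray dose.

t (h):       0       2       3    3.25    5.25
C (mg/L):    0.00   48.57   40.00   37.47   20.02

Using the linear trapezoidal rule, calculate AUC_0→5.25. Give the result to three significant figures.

Trapezoidal AUC_0→5.25:
  [0→2]: (0.00+48.57)/2 × 2 = 48.57
  [2→3]: (48.57+40.00)/2 × 1 = 44.285
  [3→3.25]: (40.00+37.47)/2 × 0.25 = 9.68375
  [3.25→5.25]: (37.47+20.02)/2 × 2 = 57.49
  Sum = 160.02875 mg/L·h

AUC = 160 mg/L·h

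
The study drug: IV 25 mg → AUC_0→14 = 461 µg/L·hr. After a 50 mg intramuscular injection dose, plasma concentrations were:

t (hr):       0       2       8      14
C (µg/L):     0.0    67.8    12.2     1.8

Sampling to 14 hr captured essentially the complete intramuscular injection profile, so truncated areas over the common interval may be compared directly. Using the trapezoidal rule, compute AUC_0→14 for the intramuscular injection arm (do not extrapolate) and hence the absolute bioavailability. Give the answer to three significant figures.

Trapezoidal AUC_0→14 (intramuscular injection):
  [0→2]: (0.0+67.8)/2 × 2 = 67.8
  [2→8]: (67.8+12.2)/2 × 6 = 240.0
  [8→14]: (12.2+1.8)/2 × 6 = 42.0
  Sum = 349.8 µg/L·hr
F = (AUC_ev/D_ev)/(AUC_iv/D_iv) = (349.8/50)/(461/25) = 6.996/18.44 = 0.3794

F = 0.379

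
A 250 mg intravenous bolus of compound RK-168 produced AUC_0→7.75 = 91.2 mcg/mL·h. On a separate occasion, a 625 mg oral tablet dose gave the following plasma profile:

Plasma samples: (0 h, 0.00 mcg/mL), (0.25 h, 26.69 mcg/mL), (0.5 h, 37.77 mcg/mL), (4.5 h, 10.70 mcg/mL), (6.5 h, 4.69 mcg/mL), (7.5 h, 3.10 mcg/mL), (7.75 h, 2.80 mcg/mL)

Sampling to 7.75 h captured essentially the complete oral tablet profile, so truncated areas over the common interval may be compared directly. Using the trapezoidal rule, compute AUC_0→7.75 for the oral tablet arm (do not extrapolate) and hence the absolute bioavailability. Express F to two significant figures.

F = 0.56

Trapezoidal AUC_0→7.75 (oral tablet):
  [0→0.25]: (0.00+26.69)/2 × 0.25 = 3.33625
  [0.25→0.5]: (26.69+37.77)/2 × 0.25 = 8.0575
  [0.5→4.5]: (37.77+10.70)/2 × 4 = 96.94
  [4.5→6.5]: (10.70+4.69)/2 × 2 = 15.39
  [6.5→7.5]: (4.69+3.10)/2 × 1 = 3.895
  [7.5→7.75]: (3.10+2.80)/2 × 0.25 = 0.7375
  Sum = 128.35625 mcg/mL·h
F = (AUC_ev/D_ev)/(AUC_iv/D_iv) = (128.35625/625)/(91.2/250) = 0.20537/0.3648 = 0.5630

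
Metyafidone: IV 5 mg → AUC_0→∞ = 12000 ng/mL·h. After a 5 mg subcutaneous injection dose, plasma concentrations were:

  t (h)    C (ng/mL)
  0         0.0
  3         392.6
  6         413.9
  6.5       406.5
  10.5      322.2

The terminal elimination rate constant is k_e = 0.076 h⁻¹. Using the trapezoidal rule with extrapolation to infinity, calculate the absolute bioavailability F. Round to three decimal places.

F = 0.642

Trapezoidal AUC_0→10.5 (subcutaneous injection):
  [0→3]: (0.0+392.6)/2 × 3 = 588.9
  [3→6]: (392.6+413.9)/2 × 3 = 1209.75
  [6→6.5]: (413.9+406.5)/2 × 0.5 = 205.1
  [6.5→10.5]: (406.5+322.2)/2 × 4 = 1457.4
  Sum = 3461.15 ng/mL·h
Tail: C_last/k_e = 322.2/0.076 = 4239.474
AUC_0→∞ (subcutaneous injection) = 3461.15 + 4239.474 = 7700.624 ng/mL·h
F = (AUC_ev/D_ev)/(AUC_iv/D_iv) = (7700.624/5)/(12000/5) = 1540.1248/2400 = 0.6417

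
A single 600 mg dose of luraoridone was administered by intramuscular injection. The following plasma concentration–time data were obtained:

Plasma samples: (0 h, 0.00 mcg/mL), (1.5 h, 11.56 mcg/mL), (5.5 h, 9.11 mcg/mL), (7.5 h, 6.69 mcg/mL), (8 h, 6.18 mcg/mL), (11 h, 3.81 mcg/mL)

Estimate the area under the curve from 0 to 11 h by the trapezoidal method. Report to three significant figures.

AUC = 84.0 mcg/mL·h

Trapezoidal AUC_0→11:
  [0→1.5]: (0.00+11.56)/2 × 1.5 = 8.67
  [1.5→5.5]: (11.56+9.11)/2 × 4 = 41.34
  [5.5→7.5]: (9.11+6.69)/2 × 2 = 15.8
  [7.5→8]: (6.69+6.18)/2 × 0.5 = 3.2175
  [8→11]: (6.18+3.81)/2 × 3 = 14.985
  Sum = 84.0125 mcg/mL·h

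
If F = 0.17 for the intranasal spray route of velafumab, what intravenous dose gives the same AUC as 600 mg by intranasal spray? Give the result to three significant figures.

Systemic exposure from an extravascular dose = F × D_ev, so the equivalent IV dose is F × D_ev.
D_iv = F × D_ev = 0.17 × 600 = 102 mg

D_iv = 102 mg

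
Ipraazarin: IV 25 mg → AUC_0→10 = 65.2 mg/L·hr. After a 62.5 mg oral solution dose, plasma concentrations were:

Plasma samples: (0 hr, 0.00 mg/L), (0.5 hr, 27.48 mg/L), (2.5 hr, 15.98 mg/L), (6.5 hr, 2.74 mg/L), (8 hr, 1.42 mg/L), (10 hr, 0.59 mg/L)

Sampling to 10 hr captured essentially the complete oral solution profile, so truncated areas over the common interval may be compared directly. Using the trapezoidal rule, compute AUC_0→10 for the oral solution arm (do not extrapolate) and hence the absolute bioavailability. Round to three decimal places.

F = 0.570

Trapezoidal AUC_0→10 (oral solution):
  [0→0.5]: (0.00+27.48)/2 × 0.5 = 6.87
  [0.5→2.5]: (27.48+15.98)/2 × 2 = 43.46
  [2.5→6.5]: (15.98+2.74)/2 × 4 = 37.44
  [6.5→8]: (2.74+1.42)/2 × 1.5 = 3.12
  [8→10]: (1.42+0.59)/2 × 2 = 2.01
  Sum = 92.9 mg/L·hr
F = (AUC_ev/D_ev)/(AUC_iv/D_iv) = (92.9/62.5)/(65.2/25) = 1.4864/2.608 = 0.5699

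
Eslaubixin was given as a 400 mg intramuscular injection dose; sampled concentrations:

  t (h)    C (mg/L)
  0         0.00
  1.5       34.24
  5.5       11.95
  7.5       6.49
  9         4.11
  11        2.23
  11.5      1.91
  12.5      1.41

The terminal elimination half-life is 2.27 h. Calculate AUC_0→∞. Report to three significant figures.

AUC = 158 mg/L·h

Trapezoidal AUC_0→12.5:
  [0→1.5]: (0.00+34.24)/2 × 1.5 = 25.68
  [1.5→5.5]: (34.24+11.95)/2 × 4 = 92.38
  [5.5→7.5]: (11.95+6.49)/2 × 2 = 18.44
  [7.5→9]: (6.49+4.11)/2 × 1.5 = 7.95
  [9→11]: (4.11+2.23)/2 × 2 = 6.34
  [11→11.5]: (2.23+1.91)/2 × 0.5 = 1.035
  [11.5→12.5]: (1.91+1.41)/2 × 1 = 1.66
  Sum = 153.485 mg/L·h
k_e = ln2 / t½ = 0.693147 / 2.27 = 0.3054 h^-1
Extrapolated tail: C_last / k_e = 1.41 / 0.3054 = 4.617
AUC_0→∞ = 153.485 + 4.617 = 158.102 mg/L·h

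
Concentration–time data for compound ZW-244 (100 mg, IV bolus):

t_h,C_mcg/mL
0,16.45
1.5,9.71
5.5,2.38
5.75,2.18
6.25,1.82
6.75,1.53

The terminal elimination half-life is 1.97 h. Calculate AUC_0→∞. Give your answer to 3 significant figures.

Trapezoidal AUC_0→6.75:
  [0→1.5]: (16.45+9.71)/2 × 1.5 = 19.62
  [1.5→5.5]: (9.71+2.38)/2 × 4 = 24.18
  [5.5→5.75]: (2.38+2.18)/2 × 0.25 = 0.57
  [5.75→6.25]: (2.18+1.82)/2 × 0.5 = 1.0
  [6.25→6.75]: (1.82+1.53)/2 × 0.5 = 0.8375
  Sum = 46.2075 mcg/mL·h
k_e = ln2 / t½ = 0.693147 / 1.97 = 0.3519 h^-1
Extrapolated tail: C_last / k_e = 1.53 / 0.3519 = 4.348
AUC_0→∞ = 46.2075 + 4.348 = 50.5555 mcg/mL·h

AUC = 50.6 mcg/mL·h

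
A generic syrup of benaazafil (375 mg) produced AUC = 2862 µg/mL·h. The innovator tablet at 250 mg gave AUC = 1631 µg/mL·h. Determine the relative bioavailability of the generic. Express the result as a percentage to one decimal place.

F_rel = 117.0%

F_rel = (AUC_test/D_test) / (AUC_ref/D_ref)
      = (2862/375) / (1631/250)
      = 7.632 / 6.524 = 1.1698 = 116.98%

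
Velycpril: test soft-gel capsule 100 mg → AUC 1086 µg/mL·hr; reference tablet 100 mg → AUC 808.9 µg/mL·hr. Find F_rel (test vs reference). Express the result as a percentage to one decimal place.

F_rel = (AUC_test/D_test) / (AUC_ref/D_ref)
      = (1086/100) / (808.9/100)
      = 10.86 / 8.089 = 1.3426 = 134.26%

F_rel = 134.3%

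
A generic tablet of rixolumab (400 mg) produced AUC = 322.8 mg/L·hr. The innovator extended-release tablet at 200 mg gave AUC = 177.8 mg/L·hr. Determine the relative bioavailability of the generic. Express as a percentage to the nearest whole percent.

F_rel = (AUC_test/D_test) / (AUC_ref/D_ref)
      = (322.8/400) / (177.8/200)
      = 0.807 / 0.889 = 0.9078 = 90.78%

F_rel = 91%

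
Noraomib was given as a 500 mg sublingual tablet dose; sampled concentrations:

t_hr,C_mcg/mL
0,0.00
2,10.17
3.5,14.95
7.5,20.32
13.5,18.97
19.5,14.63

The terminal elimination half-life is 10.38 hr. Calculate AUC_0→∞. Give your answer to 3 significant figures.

AUC = 537 mcg/mL·hr

Trapezoidal AUC_0→19.5:
  [0→2]: (0.00+10.17)/2 × 2 = 10.17
  [2→3.5]: (10.17+14.95)/2 × 1.5 = 18.84
  [3.5→7.5]: (14.95+20.32)/2 × 4 = 70.54
  [7.5→13.5]: (20.32+18.97)/2 × 6 = 117.87
  [13.5→19.5]: (18.97+14.63)/2 × 6 = 100.8
  Sum = 318.22 mcg/mL·hr
k_e = ln2 / t½ = 0.693147 / 10.38 = 0.0668 hr^-1
Extrapolated tail: C_last / k_e = 14.63 / 0.0668 = 219.012
AUC_0→∞ = 318.22 + 219.012 = 537.232 mcg/mL·hr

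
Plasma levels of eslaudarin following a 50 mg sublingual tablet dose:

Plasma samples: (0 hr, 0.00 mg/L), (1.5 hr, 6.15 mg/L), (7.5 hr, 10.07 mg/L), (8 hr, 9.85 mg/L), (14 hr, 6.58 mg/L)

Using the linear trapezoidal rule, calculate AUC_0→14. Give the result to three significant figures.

AUC = 108 mg/L·hr

Trapezoidal AUC_0→14:
  [0→1.5]: (0.00+6.15)/2 × 1.5 = 4.6125
  [1.5→7.5]: (6.15+10.07)/2 × 6 = 48.66
  [7.5→8]: (10.07+9.85)/2 × 0.5 = 4.98
  [8→14]: (9.85+6.58)/2 × 6 = 49.29
  Sum = 107.5425 mg/L·hr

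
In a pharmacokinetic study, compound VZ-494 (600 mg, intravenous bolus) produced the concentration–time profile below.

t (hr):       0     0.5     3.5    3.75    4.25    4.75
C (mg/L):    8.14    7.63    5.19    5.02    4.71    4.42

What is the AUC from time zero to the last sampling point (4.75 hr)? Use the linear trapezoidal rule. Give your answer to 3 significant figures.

Trapezoidal AUC_0→4.75:
  [0→0.5]: (8.14+7.63)/2 × 0.5 = 3.9425
  [0.5→3.5]: (7.63+5.19)/2 × 3 = 19.23
  [3.5→3.75]: (5.19+5.02)/2 × 0.25 = 1.27625
  [3.75→4.25]: (5.02+4.71)/2 × 0.5 = 2.4325
  [4.25→4.75]: (4.71+4.42)/2 × 0.5 = 2.2825
  Sum = 29.16375 mg/L·hr

AUC = 29.2 mg/L·hr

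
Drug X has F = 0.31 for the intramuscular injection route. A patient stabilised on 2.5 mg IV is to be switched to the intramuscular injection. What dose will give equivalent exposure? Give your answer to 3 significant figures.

D_intramuscular = 8.06 mg

For equal systemic exposure: F × D_ev = D_iv
D_ev = D_iv / F = 2.5 / 0.31 = 8.06452 mg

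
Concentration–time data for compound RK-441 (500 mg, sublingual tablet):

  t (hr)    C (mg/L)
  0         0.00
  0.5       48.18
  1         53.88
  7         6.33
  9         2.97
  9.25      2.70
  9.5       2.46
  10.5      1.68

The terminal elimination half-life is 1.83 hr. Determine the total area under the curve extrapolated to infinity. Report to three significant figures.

AUC = 235 mg/L·hr

Trapezoidal AUC_0→10.5:
  [0→0.5]: (0.00+48.18)/2 × 0.5 = 12.045
  [0.5→1]: (48.18+53.88)/2 × 0.5 = 25.515
  [1→7]: (53.88+6.33)/2 × 6 = 180.63
  [7→9]: (6.33+2.97)/2 × 2 = 9.3
  [9→9.25]: (2.97+2.70)/2 × 0.25 = 0.70875
  [9.25→9.5]: (2.70+2.46)/2 × 0.25 = 0.645
  [9.5→10.5]: (2.46+1.68)/2 × 1 = 2.07
  Sum = 230.91375 mg/L·hr
k_e = ln2 / t½ = 0.693147 / 1.83 = 0.3788 hr^-1
Extrapolated tail: C_last / k_e = 1.68 / 0.3788 = 4.435
AUC_0→∞ = 230.91375 + 4.435 = 235.34875 mg/L·hr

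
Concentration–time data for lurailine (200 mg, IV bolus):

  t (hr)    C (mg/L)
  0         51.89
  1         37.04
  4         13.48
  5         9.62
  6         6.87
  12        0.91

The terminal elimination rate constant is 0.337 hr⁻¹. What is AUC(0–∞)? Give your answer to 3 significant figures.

Trapezoidal AUC_0→12:
  [0→1]: (51.89+37.04)/2 × 1 = 44.465
  [1→4]: (37.04+13.48)/2 × 3 = 75.78
  [4→5]: (13.48+9.62)/2 × 1 = 11.55
  [5→6]: (9.62+6.87)/2 × 1 = 8.245
  [6→12]: (6.87+0.91)/2 × 6 = 23.34
  Sum = 163.38 mg/L·hr
Extrapolated tail: C_last / k_e = 0.91 / 0.337 = 2.700
AUC_0→∞ = 163.38 + 2.700 = 166.08 mg/L·hr

AUC = 166 mg/L·hr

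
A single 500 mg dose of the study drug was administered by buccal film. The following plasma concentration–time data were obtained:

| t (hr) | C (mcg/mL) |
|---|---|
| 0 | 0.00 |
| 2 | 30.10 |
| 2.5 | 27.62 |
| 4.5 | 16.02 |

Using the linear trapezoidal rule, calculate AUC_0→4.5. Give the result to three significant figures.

AUC = 88.2 mcg/mL·hr

Trapezoidal AUC_0→4.5:
  [0→2]: (0.00+30.10)/2 × 2 = 30.1
  [2→2.5]: (30.10+27.62)/2 × 0.5 = 14.43
  [2.5→4.5]: (27.62+16.02)/2 × 2 = 43.64
  Sum = 88.17 mcg/mL·hr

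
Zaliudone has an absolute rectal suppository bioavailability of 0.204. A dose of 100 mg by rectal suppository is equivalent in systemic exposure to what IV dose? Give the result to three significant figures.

Systemic exposure from an extravascular dose = F × D_ev, so the equivalent IV dose is F × D_ev.
D_iv = F × D_ev = 0.204 × 100 = 20.4 mg

D_iv = 20.4 mg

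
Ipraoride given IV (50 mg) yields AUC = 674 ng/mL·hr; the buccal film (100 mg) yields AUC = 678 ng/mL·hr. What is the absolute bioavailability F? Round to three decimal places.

F = (AUC_ev / D_ev) / (AUC_iv / D_iv)
  = (678/100) / (674/50)
  = 6.78 / 13.48 = 0.5030

F = 0.503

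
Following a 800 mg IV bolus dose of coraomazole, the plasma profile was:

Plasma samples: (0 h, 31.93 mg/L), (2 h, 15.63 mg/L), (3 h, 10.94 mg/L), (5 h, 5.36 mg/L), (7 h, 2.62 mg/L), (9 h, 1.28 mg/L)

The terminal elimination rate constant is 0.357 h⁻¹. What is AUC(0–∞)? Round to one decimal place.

AUC = 92.6 mg/L·h

Trapezoidal AUC_0→9:
  [0→2]: (31.93+15.63)/2 × 2 = 47.56
  [2→3]: (15.63+10.94)/2 × 1 = 13.285
  [3→5]: (10.94+5.36)/2 × 2 = 16.3
  [5→7]: (5.36+2.62)/2 × 2 = 7.98
  [7→9]: (2.62+1.28)/2 × 2 = 3.9
  Sum = 89.025 mg/L·h
Extrapolated tail: C_last / k_e = 1.28 / 0.357 = 3.585
AUC_0→∞ = 89.025 + 3.585 = 92.61 mg/L·h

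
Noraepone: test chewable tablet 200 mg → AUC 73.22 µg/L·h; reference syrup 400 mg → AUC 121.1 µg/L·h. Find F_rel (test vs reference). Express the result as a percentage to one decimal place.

F_rel = (AUC_test/D_test) / (AUC_ref/D_ref)
      = (73.22/200) / (121.1/400)
      = 0.3661 / 0.30275 = 1.2092 = 120.92%

F_rel = 120.9%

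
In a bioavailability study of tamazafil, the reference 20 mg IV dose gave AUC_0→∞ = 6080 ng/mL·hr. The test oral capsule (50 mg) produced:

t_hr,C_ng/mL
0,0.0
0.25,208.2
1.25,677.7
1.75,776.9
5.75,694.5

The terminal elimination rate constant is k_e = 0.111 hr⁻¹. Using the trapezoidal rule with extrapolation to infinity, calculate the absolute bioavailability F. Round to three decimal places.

Trapezoidal AUC_0→5.75 (oral capsule):
  [0→0.25]: (0.0+208.2)/2 × 0.25 = 26.025
  [0.25→1.25]: (208.2+677.7)/2 × 1 = 442.95
  [1.25→1.75]: (677.7+776.9)/2 × 0.5 = 363.65
  [1.75→5.75]: (776.9+694.5)/2 × 4 = 2942.8
  Sum = 3775.425 ng/mL·hr
Tail: C_last/k_e = 694.5/0.111 = 6256.757
AUC_0→∞ (oral capsule) = 3775.425 + 6256.757 = 10032.182 ng/mL·hr
F = (AUC_ev/D_ev)/(AUC_iv/D_iv) = (10032.182/50)/(6080/20) = 200.64364/304 = 0.6600

F = 0.660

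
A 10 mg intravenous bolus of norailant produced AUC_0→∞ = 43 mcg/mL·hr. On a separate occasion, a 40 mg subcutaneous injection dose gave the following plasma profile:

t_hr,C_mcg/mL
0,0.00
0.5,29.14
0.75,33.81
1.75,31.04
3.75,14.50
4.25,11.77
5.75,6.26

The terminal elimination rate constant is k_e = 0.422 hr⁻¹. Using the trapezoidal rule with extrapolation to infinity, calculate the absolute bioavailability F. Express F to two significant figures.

F = 0.74

Trapezoidal AUC_0→5.75 (subcutaneous injection):
  [0→0.5]: (0.00+29.14)/2 × 0.5 = 7.285
  [0.5→0.75]: (29.14+33.81)/2 × 0.25 = 7.86875
  [0.75→1.75]: (33.81+31.04)/2 × 1 = 32.425
  [1.75→3.75]: (31.04+14.50)/2 × 2 = 45.54
  [3.75→4.25]: (14.50+11.77)/2 × 0.5 = 6.5675
  [4.25→5.75]: (11.77+6.26)/2 × 1.5 = 13.5225
  Sum = 113.20875 mcg/mL·hr
Tail: C_last/k_e = 6.26/0.422 = 14.834
AUC_0→∞ (subcutaneous injection) = 113.20875 + 14.834 = 128.04275 mcg/mL·hr
F = (AUC_ev/D_ev)/(AUC_iv/D_iv) = (128.04275/40)/(43/10) = 3.20107/4.3 = 0.7444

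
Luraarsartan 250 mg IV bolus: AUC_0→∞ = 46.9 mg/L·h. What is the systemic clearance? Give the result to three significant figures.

CL = Dose_iv / AUC_0→∞
   = 250 / 46.9 = 5.33049 L/h

CL = 5.33 L/h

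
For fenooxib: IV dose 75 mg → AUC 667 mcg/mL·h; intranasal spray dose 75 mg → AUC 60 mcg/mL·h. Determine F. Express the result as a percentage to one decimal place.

F = (AUC_ev / D_ev) / (AUC_iv / D_iv)
  = (60/75) / (667/75)
  = 0.8 / 8.89333 = 0.0900
  = 9.00%

F = 9.0%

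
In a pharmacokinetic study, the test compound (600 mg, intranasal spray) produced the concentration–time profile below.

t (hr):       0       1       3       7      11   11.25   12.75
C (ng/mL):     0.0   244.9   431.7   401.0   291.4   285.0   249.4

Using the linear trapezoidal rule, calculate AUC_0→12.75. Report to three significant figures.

AUC = 4320 ng/mL·hr

Trapezoidal AUC_0→12.75:
  [0→1]: (0.0+244.9)/2 × 1 = 122.45
  [1→3]: (244.9+431.7)/2 × 2 = 676.6
  [3→7]: (431.7+401.0)/2 × 4 = 1665.4
  [7→11]: (401.0+291.4)/2 × 4 = 1384.8
  [11→11.25]: (291.4+285.0)/2 × 0.25 = 72.05
  [11.25→12.75]: (285.0+249.4)/2 × 1.5 = 400.8
  Sum = 4322.1 ng/mL·hr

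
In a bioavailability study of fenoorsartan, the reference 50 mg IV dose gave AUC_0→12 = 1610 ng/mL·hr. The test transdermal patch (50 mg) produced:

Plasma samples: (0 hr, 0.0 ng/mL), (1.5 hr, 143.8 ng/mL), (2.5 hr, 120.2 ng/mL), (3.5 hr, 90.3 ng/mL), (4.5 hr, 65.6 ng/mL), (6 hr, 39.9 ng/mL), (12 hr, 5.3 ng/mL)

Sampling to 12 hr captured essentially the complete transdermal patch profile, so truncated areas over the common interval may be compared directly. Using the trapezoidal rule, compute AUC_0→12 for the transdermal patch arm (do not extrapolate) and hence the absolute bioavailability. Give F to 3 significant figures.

F = 0.396

Trapezoidal AUC_0→12 (transdermal patch):
  [0→1.5]: (0.0+143.8)/2 × 1.5 = 107.85
  [1.5→2.5]: (143.8+120.2)/2 × 1 = 132.0
  [2.5→3.5]: (120.2+90.3)/2 × 1 = 105.25
  [3.5→4.5]: (90.3+65.6)/2 × 1 = 77.95
  [4.5→6]: (65.6+39.9)/2 × 1.5 = 79.125
  [6→12]: (39.9+5.3)/2 × 6 = 135.6
  Sum = 637.775 ng/mL·hr
F = (AUC_ev/D_ev)/(AUC_iv/D_iv) = (637.775/50)/(1610/50) = 12.7555/32.2 = 0.3961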